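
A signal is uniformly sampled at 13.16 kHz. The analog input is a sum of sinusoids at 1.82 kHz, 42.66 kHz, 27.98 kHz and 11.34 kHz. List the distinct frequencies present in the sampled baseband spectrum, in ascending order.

1.66 kHz, 1.82 kHz, 3.18 kHz

fs/2 = 6.58 kHz.
1.82 kHz ≤ fs/2 = 6.58 kHz, passes unchanged.
42.66 kHz mod fs = 3.18 kHz.
3.18 kHz ≤ fs/2 = 6.58 kHz, appears at 3.18 kHz.
27.98 kHz mod fs = 1.66 kHz.
1.66 kHz ≤ fs/2 = 6.58 kHz, appears at 1.66 kHz.
11.34 kHz > fs/2 = 6.58 kHz, folds to fs − 11.34 kHz = 1.82 kHz.
Distinct values: {1.66 kHz, 1.82 kHz, 3.18 kHz}.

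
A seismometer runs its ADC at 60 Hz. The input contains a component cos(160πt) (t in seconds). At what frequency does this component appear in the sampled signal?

20 Hz

ω = 160π rad/s → f = ω/(2π) = 80 Hz.
80 Hz mod fs = 20 Hz.
20 Hz ≤ fs/2 = 30 Hz, appears at 20 Hz.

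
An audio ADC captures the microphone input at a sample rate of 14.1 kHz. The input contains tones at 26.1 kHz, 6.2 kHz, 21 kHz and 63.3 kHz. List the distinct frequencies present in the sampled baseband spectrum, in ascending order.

2.1 kHz, 6.2 kHz, 6.9 kHz

fs/2 = 7.05 kHz.
26.1 kHz mod fs = 12 kHz.
12 kHz > fs/2 = 7.05 kHz, folds to fs − 12 kHz = 2.1 kHz.
6.2 kHz ≤ fs/2 = 7.05 kHz, passes unchanged.
21 kHz mod fs = 6.9 kHz.
6.9 kHz ≤ fs/2 = 7.05 kHz, appears at 6.9 kHz.
63.3 kHz mod fs = 6.9 kHz.
6.9 kHz ≤ fs/2 = 7.05 kHz, appears at 6.9 kHz.
Distinct values: {2.1 kHz, 6.2 kHz, 6.9 kHz}.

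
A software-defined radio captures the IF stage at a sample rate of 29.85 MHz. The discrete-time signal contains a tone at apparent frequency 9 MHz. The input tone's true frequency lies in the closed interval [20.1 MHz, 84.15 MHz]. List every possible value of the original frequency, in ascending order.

Frequencies that alias to 9 MHz are k·fs ± 9 MHz for integer k ≥ 0.
k=0: 9 MHz.
k=1: 20.85 MHz, 38.85 MHz.
k=2: 50.7 MHz, 68.7 MHz.
k=3: 80.55 MHz, 98.55 MHz.
k=4: 110.4 MHz, 128.4 MHz.
Within [20.1 MHz, 84.15 MHz]: 20.85 MHz, 38.85 MHz, 50.7 MHz, 68.7 MHz, 80.55 MHz.

20.85 MHz, 38.85 MHz, 50.7 MHz, 68.7 MHz, 80.55 MHz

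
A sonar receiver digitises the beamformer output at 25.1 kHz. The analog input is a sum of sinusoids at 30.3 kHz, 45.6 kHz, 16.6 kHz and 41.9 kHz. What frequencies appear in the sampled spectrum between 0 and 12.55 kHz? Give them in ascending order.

fs/2 = 12.55 kHz.
30.3 kHz mod fs = 5.2 kHz.
5.2 kHz ≤ fs/2 = 12.55 kHz, appears at 5.2 kHz.
45.6 kHz mod fs = 20.5 kHz.
20.5 kHz > fs/2 = 12.55 kHz, folds to fs − 20.5 kHz = 4.6 kHz.
16.6 kHz > fs/2 = 12.55 kHz, folds to fs − 16.6 kHz = 8.5 kHz.
41.9 kHz mod fs = 16.8 kHz.
16.8 kHz > fs/2 = 12.55 kHz, folds to fs − 16.8 kHz = 8.3 kHz.
Distinct values: {4.6 kHz, 5.2 kHz, 8.3 kHz, 8.5 kHz}.

4.6 kHz, 5.2 kHz, 8.3 kHz, 8.5 kHz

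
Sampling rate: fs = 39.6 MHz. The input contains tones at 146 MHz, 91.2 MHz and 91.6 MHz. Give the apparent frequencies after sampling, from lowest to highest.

12 MHz, 12.4 MHz

fs/2 = 19.8 MHz.
146 MHz mod fs = 27.2 MHz.
27.2 MHz > fs/2 = 19.8 MHz, folds to fs − 27.2 MHz = 12.4 MHz.
91.2 MHz mod fs = 12 MHz.
12 MHz ≤ fs/2 = 19.8 MHz, appears at 12 MHz.
91.6 MHz mod fs = 12.4 MHz.
12.4 MHz ≤ fs/2 = 19.8 MHz, appears at 12.4 MHz.
Distinct values: {12 MHz, 12.4 MHz}.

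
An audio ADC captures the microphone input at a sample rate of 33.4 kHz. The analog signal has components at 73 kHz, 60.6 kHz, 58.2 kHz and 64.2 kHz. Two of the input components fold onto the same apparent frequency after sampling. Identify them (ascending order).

fs/2 = 16.7 kHz.
73 kHz mod fs = 6.2 kHz.
6.2 kHz ≤ fs/2 = 16.7 kHz, appears at 6.2 kHz.
60.6 kHz mod fs = 27.2 kHz.
27.2 kHz > fs/2 = 16.7 kHz, folds to fs − 27.2 kHz = 6.2 kHz.
58.2 kHz mod fs = 24.8 kHz.
24.8 kHz > fs/2 = 16.7 kHz, folds to fs − 24.8 kHz = 8.6 kHz.
64.2 kHz mod fs = 30.8 kHz.
30.8 kHz > fs/2 = 16.7 kHz, folds to fs − 30.8 kHz = 2.6 kHz.
60.6 kHz and 73 kHz both map to 6.2 kHz.

60.6 kHz, 73 kHz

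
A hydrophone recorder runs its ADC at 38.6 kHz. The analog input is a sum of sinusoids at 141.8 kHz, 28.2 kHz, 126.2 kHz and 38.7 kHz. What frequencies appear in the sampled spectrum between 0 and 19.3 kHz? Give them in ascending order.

0.1 kHz, 10.4 kHz, 12.6 kHz

fs/2 = 19.3 kHz.
141.8 kHz mod fs = 26 kHz.
26 kHz > fs/2 = 19.3 kHz, folds to fs − 26 kHz = 12.6 kHz.
28.2 kHz > fs/2 = 19.3 kHz, folds to fs − 28.2 kHz = 10.4 kHz.
126.2 kHz mod fs = 10.4 kHz.
10.4 kHz ≤ fs/2 = 19.3 kHz, appears at 10.4 kHz.
38.7 kHz mod fs = 0.1 kHz.
0.1 kHz ≤ fs/2 = 19.3 kHz, appears at 0.1 kHz.
Distinct values: {0.1 kHz, 10.4 kHz, 12.6 kHz}.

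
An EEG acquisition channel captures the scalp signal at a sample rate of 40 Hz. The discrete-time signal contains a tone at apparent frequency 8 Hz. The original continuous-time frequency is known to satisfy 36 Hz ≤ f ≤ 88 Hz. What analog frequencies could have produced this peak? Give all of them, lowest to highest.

Frequencies that alias to 8 Hz are k·fs ± 8 Hz for integer k ≥ 0.
k=0: 8 Hz.
k=1: 32 Hz, 48 Hz.
k=2: 72 Hz, 88 Hz.
k=3: 112 Hz, 128 Hz.
Within [36 Hz, 88 Hz]: 48 Hz, 72 Hz, 88 Hz.

48 Hz, 72 Hz, 88 Hz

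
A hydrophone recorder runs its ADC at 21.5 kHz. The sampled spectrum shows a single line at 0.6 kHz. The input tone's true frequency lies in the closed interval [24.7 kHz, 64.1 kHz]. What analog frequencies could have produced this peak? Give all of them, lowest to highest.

42.4 kHz, 43.6 kHz, 63.9 kHz

Frequencies that alias to 0.6 kHz are k·fs ± 0.6 kHz for integer k ≥ 0.
k=0: 0.6 kHz.
k=1: 20.9 kHz, 22.1 kHz.
k=2: 42.4 kHz, 43.6 kHz.
k=3: 63.9 kHz, 65.1 kHz.
k=4: 85.4 kHz, 86.6 kHz.
Within [24.7 kHz, 64.1 kHz]: 42.4 kHz, 43.6 kHz, 63.9 kHz.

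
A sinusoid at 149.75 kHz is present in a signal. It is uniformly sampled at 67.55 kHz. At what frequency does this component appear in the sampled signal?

14.65 kHz

149.75 kHz mod fs = 14.65 kHz.
14.65 kHz ≤ fs/2 = 33.775 kHz, appears at 14.65 kHz.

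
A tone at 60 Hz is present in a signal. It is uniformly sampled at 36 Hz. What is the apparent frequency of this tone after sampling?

60 Hz mod fs = 24 Hz.
24 Hz > fs/2 = 18 Hz, folds to fs − 24 Hz = 12 Hz.

12 Hz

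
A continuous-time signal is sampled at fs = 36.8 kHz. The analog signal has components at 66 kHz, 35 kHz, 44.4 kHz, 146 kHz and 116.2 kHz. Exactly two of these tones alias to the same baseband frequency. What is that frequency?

7.6 kHz

fs/2 = 18.4 kHz.
66 kHz mod fs = 29.2 kHz.
29.2 kHz > fs/2 = 18.4 kHz, folds to fs − 29.2 kHz = 7.6 kHz.
35 kHz > fs/2 = 18.4 kHz, folds to fs − 35 kHz = 1.8 kHz.
44.4 kHz mod fs = 7.6 kHz.
7.6 kHz ≤ fs/2 = 18.4 kHz, appears at 7.6 kHz.
146 kHz mod fs = 35.6 kHz.
35.6 kHz > fs/2 = 18.4 kHz, folds to fs − 35.6 kHz = 1.2 kHz.
116.2 kHz mod fs = 5.8 kHz.
5.8 kHz ≤ fs/2 = 18.4 kHz, appears at 5.8 kHz.
44.4 kHz and 66 kHz both map to 7.6 kHz.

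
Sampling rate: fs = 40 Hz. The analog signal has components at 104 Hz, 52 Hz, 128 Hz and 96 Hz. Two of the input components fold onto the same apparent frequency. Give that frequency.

fs/2 = 20 Hz.
104 Hz mod fs = 24 Hz.
24 Hz > fs/2 = 20 Hz, folds to fs − 24 Hz = 16 Hz.
52 Hz mod fs = 12 Hz.
12 Hz ≤ fs/2 = 20 Hz, appears at 12 Hz.
128 Hz mod fs = 8 Hz.
8 Hz ≤ fs/2 = 20 Hz, appears at 8 Hz.
96 Hz mod fs = 16 Hz.
16 Hz ≤ fs/2 = 20 Hz, appears at 16 Hz.
96 Hz and 104 Hz both map to 16 Hz.

16 Hz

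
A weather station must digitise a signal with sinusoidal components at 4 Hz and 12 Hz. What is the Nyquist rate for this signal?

24 Hz

Highest-frequency component: 12 Hz.
Nyquist rate = 2 × 12 Hz = 24 Hz.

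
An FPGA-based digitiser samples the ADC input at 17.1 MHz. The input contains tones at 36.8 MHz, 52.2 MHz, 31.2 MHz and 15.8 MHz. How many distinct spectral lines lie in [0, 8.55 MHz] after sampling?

fs/2 = 8.55 MHz.
36.8 MHz mod fs = 2.6 MHz.
2.6 MHz ≤ fs/2 = 8.55 MHz, appears at 2.6 MHz.
52.2 MHz mod fs = 0.9 MHz.
0.9 MHz ≤ fs/2 = 8.55 MHz, appears at 0.9 MHz.
31.2 MHz mod fs = 14.1 MHz.
14.1 MHz > fs/2 = 8.55 MHz, folds to fs − 14.1 MHz = 3 MHz.
15.8 MHz > fs/2 = 8.55 MHz, folds to fs − 15.8 MHz = 1.3 MHz.
Distinct values: {0.9 MHz, 1.3 MHz, 2.6 MHz, 3 MHz} → 4.

4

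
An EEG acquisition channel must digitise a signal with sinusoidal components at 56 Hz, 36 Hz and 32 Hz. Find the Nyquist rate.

112 Hz

Highest-frequency component: 56 Hz.
Nyquist rate = 2 × 56 Hz = 112 Hz.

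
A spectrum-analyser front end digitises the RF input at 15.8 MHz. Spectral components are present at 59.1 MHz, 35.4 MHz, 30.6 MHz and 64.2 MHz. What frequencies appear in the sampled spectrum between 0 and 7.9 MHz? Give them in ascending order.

fs/2 = 7.9 MHz.
59.1 MHz mod fs = 11.7 MHz.
11.7 MHz > fs/2 = 7.9 MHz, folds to fs − 11.7 MHz = 4.1 MHz.
35.4 MHz mod fs = 3.8 MHz.
3.8 MHz ≤ fs/2 = 7.9 MHz, appears at 3.8 MHz.
30.6 MHz mod fs = 14.8 MHz.
14.8 MHz > fs/2 = 7.9 MHz, folds to fs − 14.8 MHz = 1 MHz.
64.2 MHz mod fs = 1 MHz.
1 MHz ≤ fs/2 = 7.9 MHz, appears at 1 MHz.
Distinct values: {1 MHz, 3.8 MHz, 4.1 MHz}.

1 MHz, 3.8 MHz, 4.1 MHz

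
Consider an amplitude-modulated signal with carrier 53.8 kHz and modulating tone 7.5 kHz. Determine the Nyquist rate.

122.6 kHz

AM sidebands sit at fc ± fm = 46.3 kHz and 61.3 kHz.
Highest-frequency component: 61.3 kHz.
Nyquist rate = 2 × 61.3 kHz = 122.6 kHz.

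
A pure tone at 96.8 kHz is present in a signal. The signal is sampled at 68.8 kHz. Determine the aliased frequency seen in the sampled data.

96.8 kHz mod fs = 28 kHz.
28 kHz ≤ fs/2 = 34.4 kHz, appears at 28 kHz.

28 kHz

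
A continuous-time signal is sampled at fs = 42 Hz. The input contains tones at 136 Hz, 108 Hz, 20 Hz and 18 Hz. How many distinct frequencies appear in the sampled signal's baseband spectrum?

3

fs/2 = 21 Hz.
136 Hz mod fs = 10 Hz.
10 Hz ≤ fs/2 = 21 Hz, appears at 10 Hz.
108 Hz mod fs = 24 Hz.
24 Hz > fs/2 = 21 Hz, folds to fs − 24 Hz = 18 Hz.
20 Hz ≤ fs/2 = 21 Hz, passes unchanged.
18 Hz ≤ fs/2 = 21 Hz, passes unchanged.
Distinct values: {10 Hz, 18 Hz, 20 Hz} → 3.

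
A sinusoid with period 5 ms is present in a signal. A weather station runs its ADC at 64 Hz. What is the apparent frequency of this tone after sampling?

T = 5 ms → f = 1/T = 200 Hz.
200 Hz mod fs = 8 Hz.
8 Hz ≤ fs/2 = 32 Hz, appears at 8 Hz.

8 Hz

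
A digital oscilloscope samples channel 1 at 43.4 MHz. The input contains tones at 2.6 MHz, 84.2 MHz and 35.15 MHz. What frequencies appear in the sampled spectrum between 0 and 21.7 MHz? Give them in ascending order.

fs/2 = 21.7 MHz.
2.6 MHz ≤ fs/2 = 21.7 MHz, passes unchanged.
84.2 MHz mod fs = 40.8 MHz.
40.8 MHz > fs/2 = 21.7 MHz, folds to fs − 40.8 MHz = 2.6 MHz.
35.15 MHz > fs/2 = 21.7 MHz, folds to fs − 35.15 MHz = 8.25 MHz.
Distinct values: {2.6 MHz, 8.25 MHz}.

2.6 MHz, 8.25 MHz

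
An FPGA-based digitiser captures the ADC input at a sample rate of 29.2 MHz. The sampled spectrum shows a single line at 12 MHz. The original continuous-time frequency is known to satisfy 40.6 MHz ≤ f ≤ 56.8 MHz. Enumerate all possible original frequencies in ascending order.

Frequencies that alias to 12 MHz are k·fs ± 12 MHz for integer k ≥ 0.
k=0: 12 MHz.
k=1: 17.2 MHz, 41.2 MHz.
k=2: 46.4 MHz, 70.4 MHz.
k=3: 75.6 MHz, 99.6 MHz.
Within [40.6 MHz, 56.8 MHz]: 41.2 MHz, 46.4 MHz.

41.2 MHz, 46.4 MHz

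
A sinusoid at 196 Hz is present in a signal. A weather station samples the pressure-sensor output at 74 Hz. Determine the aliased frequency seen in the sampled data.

196 Hz mod fs = 48 Hz.
48 Hz > fs/2 = 37 Hz, folds to fs − 48 Hz = 26 Hz.

26 Hz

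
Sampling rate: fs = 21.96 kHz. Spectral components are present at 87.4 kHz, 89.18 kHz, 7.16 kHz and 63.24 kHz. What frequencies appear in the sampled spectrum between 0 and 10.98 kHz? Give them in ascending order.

0.44 kHz, 1.34 kHz, 2.64 kHz, 7.16 kHz

fs/2 = 10.98 kHz.
87.4 kHz mod fs = 21.52 kHz.
21.52 kHz > fs/2 = 10.98 kHz, folds to fs − 21.52 kHz = 0.44 kHz.
89.18 kHz mod fs = 1.34 kHz.
1.34 kHz ≤ fs/2 = 10.98 kHz, appears at 1.34 kHz.
7.16 kHz ≤ fs/2 = 10.98 kHz, passes unchanged.
63.24 kHz mod fs = 19.32 kHz.
19.32 kHz > fs/2 = 10.98 kHz, folds to fs − 19.32 kHz = 2.64 kHz.
Distinct values: {0.44 kHz, 1.34 kHz, 2.64 kHz, 7.16 kHz}.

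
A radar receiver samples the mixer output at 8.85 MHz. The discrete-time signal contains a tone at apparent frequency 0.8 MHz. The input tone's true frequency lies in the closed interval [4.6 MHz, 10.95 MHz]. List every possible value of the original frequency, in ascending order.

8.05 MHz, 9.65 MHz

Frequencies that alias to 0.8 MHz are k·fs ± 0.8 MHz for integer k ≥ 0.
k=0: 0.8 MHz.
k=1: 8.05 MHz, 9.65 MHz.
k=2: 16.9 MHz, 18.5 MHz.
Within [4.6 MHz, 10.95 MHz]: 8.05 MHz, 9.65 MHz.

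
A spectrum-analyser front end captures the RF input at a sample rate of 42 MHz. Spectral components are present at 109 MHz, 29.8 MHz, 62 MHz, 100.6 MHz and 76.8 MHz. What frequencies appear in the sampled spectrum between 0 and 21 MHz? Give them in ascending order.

7.2 MHz, 12.2 MHz, 16.6 MHz, 17 MHz, 20 MHz

fs/2 = 21 MHz.
109 MHz mod fs = 25 MHz.
25 MHz > fs/2 = 21 MHz, folds to fs − 25 MHz = 17 MHz.
29.8 MHz > fs/2 = 21 MHz, folds to fs − 29.8 MHz = 12.2 MHz.
62 MHz mod fs = 20 MHz.
20 MHz ≤ fs/2 = 21 MHz, appears at 20 MHz.
100.6 MHz mod fs = 16.6 MHz.
16.6 MHz ≤ fs/2 = 21 MHz, appears at 16.6 MHz.
76.8 MHz mod fs = 34.8 MHz.
34.8 MHz > fs/2 = 21 MHz, folds to fs − 34.8 MHz = 7.2 MHz.
Distinct values: {7.2 MHz, 12.2 MHz, 16.6 MHz, 17 MHz, 20 MHz}.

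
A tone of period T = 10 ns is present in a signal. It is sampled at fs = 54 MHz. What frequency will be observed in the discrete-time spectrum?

8 MHz

T = 10 ns → f = 1/T = 100 MHz.
100 MHz mod fs = 46 MHz.
46 MHz > fs/2 = 27 MHz, folds to fs − 46 MHz = 8 MHz.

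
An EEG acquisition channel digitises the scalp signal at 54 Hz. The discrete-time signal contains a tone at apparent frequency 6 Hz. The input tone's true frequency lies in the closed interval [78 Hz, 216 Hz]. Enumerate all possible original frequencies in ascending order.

102 Hz, 114 Hz, 156 Hz, 168 Hz, 210 Hz

Frequencies that alias to 6 Hz are k·fs ± 6 Hz for integer k ≥ 0.
k=0: 6 Hz.
k=1: 48 Hz, 60 Hz.
k=2: 102 Hz, 114 Hz.
k=3: 156 Hz, 168 Hz.
k=4: 210 Hz, 222 Hz.
k=5: 264 Hz, 276 Hz.
Within [78 Hz, 216 Hz]: 102 Hz, 114 Hz, 156 Hz, 168 Hz, 210 Hz.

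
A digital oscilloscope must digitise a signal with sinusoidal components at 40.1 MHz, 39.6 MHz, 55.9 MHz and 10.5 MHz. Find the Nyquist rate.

111.8 MHz

Highest-frequency component: 55.9 MHz.
Nyquist rate = 2 × 55.9 MHz = 111.8 MHz.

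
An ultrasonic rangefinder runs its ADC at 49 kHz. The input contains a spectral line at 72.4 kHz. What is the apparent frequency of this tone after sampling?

23.4 kHz

72.4 kHz mod fs = 23.4 kHz.
23.4 kHz ≤ fs/2 = 24.5 kHz, appears at 23.4 kHz.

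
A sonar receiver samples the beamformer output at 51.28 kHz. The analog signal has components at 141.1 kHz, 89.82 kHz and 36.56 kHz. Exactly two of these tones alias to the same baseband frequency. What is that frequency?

fs/2 = 25.64 kHz.
141.1 kHz mod fs = 38.54 kHz.
38.54 kHz > fs/2 = 25.64 kHz, folds to fs − 38.54 kHz = 12.74 kHz.
89.82 kHz mod fs = 38.54 kHz.
38.54 kHz > fs/2 = 25.64 kHz, folds to fs − 38.54 kHz = 12.74 kHz.
36.56 kHz > fs/2 = 25.64 kHz, folds to fs − 36.56 kHz = 14.72 kHz.
89.82 kHz and 141.1 kHz both map to 12.74 kHz.

12.74 kHz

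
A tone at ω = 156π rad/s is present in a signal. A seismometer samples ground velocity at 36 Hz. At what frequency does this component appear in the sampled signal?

6 Hz

ω = 156π rad/s → f = ω/(2π) = 78 Hz.
78 Hz mod fs = 6 Hz.
6 Hz ≤ fs/2 = 18 Hz, appears at 6 Hz.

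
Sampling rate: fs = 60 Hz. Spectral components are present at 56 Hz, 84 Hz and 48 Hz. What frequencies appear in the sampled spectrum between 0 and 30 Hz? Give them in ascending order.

fs/2 = 30 Hz.
56 Hz > fs/2 = 30 Hz, folds to fs − 56 Hz = 4 Hz.
84 Hz mod fs = 24 Hz.
24 Hz ≤ fs/2 = 30 Hz, appears at 24 Hz.
48 Hz > fs/2 = 30 Hz, folds to fs − 48 Hz = 12 Hz.
Distinct values: {4 Hz, 12 Hz, 24 Hz}.

4 Hz, 12 Hz, 24 Hz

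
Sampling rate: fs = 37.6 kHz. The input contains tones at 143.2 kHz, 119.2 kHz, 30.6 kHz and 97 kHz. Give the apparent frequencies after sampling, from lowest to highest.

6.4 kHz, 7 kHz, 7.2 kHz, 15.8 kHz

fs/2 = 18.8 kHz.
143.2 kHz mod fs = 30.4 kHz.
30.4 kHz > fs/2 = 18.8 kHz, folds to fs − 30.4 kHz = 7.2 kHz.
119.2 kHz mod fs = 6.4 kHz.
6.4 kHz ≤ fs/2 = 18.8 kHz, appears at 6.4 kHz.
30.6 kHz > fs/2 = 18.8 kHz, folds to fs − 30.6 kHz = 7 kHz.
97 kHz mod fs = 21.8 kHz.
21.8 kHz > fs/2 = 18.8 kHz, folds to fs − 21.8 kHz = 15.8 kHz.
Distinct values: {6.4 kHz, 7 kHz, 7.2 kHz, 15.8 kHz}.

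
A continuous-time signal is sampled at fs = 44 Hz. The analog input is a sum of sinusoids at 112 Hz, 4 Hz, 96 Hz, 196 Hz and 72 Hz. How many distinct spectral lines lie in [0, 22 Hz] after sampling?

4

fs/2 = 22 Hz.
112 Hz mod fs = 24 Hz.
24 Hz > fs/2 = 22 Hz, folds to fs − 24 Hz = 20 Hz.
4 Hz ≤ fs/2 = 22 Hz, passes unchanged.
96 Hz mod fs = 8 Hz.
8 Hz ≤ fs/2 = 22 Hz, appears at 8 Hz.
196 Hz mod fs = 20 Hz.
20 Hz ≤ fs/2 = 22 Hz, appears at 20 Hz.
72 Hz mod fs = 28 Hz.
28 Hz > fs/2 = 22 Hz, folds to fs − 28 Hz = 16 Hz.
Distinct values: {4 Hz, 8 Hz, 16 Hz, 20 Hz} → 4.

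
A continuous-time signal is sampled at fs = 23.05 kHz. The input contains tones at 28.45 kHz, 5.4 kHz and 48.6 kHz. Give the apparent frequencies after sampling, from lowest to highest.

2.5 kHz, 5.4 kHz

fs/2 = 11.525 kHz.
28.45 kHz mod fs = 5.4 kHz.
5.4 kHz ≤ fs/2 = 11.525 kHz, appears at 5.4 kHz.
5.4 kHz ≤ fs/2 = 11.525 kHz, passes unchanged.
48.6 kHz mod fs = 2.5 kHz.
2.5 kHz ≤ fs/2 = 11.525 kHz, appears at 2.5 kHz.
Distinct values: {2.5 kHz, 5.4 kHz}.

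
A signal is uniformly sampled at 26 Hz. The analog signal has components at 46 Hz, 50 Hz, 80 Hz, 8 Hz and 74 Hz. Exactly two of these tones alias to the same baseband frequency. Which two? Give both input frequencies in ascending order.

fs/2 = 13 Hz.
46 Hz mod fs = 20 Hz.
20 Hz > fs/2 = 13 Hz, folds to fs − 20 Hz = 6 Hz.
50 Hz mod fs = 24 Hz.
24 Hz > fs/2 = 13 Hz, folds to fs − 24 Hz = 2 Hz.
80 Hz mod fs = 2 Hz.
2 Hz ≤ fs/2 = 13 Hz, appears at 2 Hz.
8 Hz ≤ fs/2 = 13 Hz, passes unchanged.
74 Hz mod fs = 22 Hz.
22 Hz > fs/2 = 13 Hz, folds to fs − 22 Hz = 4 Hz.
50 Hz and 80 Hz both map to 2 Hz.

50 Hz, 80 Hz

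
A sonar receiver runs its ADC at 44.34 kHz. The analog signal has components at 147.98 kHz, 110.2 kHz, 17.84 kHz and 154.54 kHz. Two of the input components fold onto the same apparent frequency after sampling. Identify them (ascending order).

110.2 kHz, 154.54 kHz

fs/2 = 22.17 kHz.
147.98 kHz mod fs = 14.96 kHz.
14.96 kHz ≤ fs/2 = 22.17 kHz, appears at 14.96 kHz.
110.2 kHz mod fs = 21.52 kHz.
21.52 kHz ≤ fs/2 = 22.17 kHz, appears at 21.52 kHz.
17.84 kHz ≤ fs/2 = 22.17 kHz, passes unchanged.
154.54 kHz mod fs = 21.52 kHz.
21.52 kHz ≤ fs/2 = 22.17 kHz, appears at 21.52 kHz.
110.2 kHz and 154.54 kHz both map to 21.52 kHz.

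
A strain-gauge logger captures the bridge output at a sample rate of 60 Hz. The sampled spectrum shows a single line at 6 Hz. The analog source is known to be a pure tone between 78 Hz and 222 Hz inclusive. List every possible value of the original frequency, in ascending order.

114 Hz, 126 Hz, 174 Hz, 186 Hz

Frequencies that alias to 6 Hz are k·fs ± 6 Hz for integer k ≥ 0.
k=0: 6 Hz.
k=1: 54 Hz, 66 Hz.
k=2: 114 Hz, 126 Hz.
k=3: 174 Hz, 186 Hz.
k=4: 234 Hz, 246 Hz.
Within [78 Hz, 222 Hz]: 114 Hz, 126 Hz, 174 Hz, 186 Hz.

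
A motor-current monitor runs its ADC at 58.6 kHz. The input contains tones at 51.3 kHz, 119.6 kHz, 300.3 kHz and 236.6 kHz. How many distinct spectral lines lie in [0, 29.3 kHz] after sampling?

3

fs/2 = 29.3 kHz.
51.3 kHz > fs/2 = 29.3 kHz, folds to fs − 51.3 kHz = 7.3 kHz.
119.6 kHz mod fs = 2.4 kHz.
2.4 kHz ≤ fs/2 = 29.3 kHz, appears at 2.4 kHz.
300.3 kHz mod fs = 7.3 kHz.
7.3 kHz ≤ fs/2 = 29.3 kHz, appears at 7.3 kHz.
236.6 kHz mod fs = 2.2 kHz.
2.2 kHz ≤ fs/2 = 29.3 kHz, appears at 2.2 kHz.
Distinct values: {2.2 kHz, 2.4 kHz, 7.3 kHz} → 3.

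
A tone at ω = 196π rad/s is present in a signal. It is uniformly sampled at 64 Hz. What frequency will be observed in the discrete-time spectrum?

30 Hz

ω = 196π rad/s → f = ω/(2π) = 98 Hz.
98 Hz mod fs = 34 Hz.
34 Hz > fs/2 = 32 Hz, folds to fs − 34 Hz = 30 Hz.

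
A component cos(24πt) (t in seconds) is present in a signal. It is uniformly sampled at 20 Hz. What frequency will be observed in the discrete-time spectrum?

ω = 24π rad/s → f = ω/(2π) = 12 Hz.
12 Hz > fs/2 = 10 Hz, folds to fs − 12 Hz = 8 Hz.

8 Hz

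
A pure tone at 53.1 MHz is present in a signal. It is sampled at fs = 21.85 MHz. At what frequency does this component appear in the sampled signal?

53.1 MHz mod fs = 9.4 MHz.
9.4 MHz ≤ fs/2 = 10.925 MHz, appears at 9.4 MHz.

9.4 MHz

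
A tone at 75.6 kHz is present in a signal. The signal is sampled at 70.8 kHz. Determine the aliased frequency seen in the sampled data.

75.6 kHz mod fs = 4.8 kHz.
4.8 kHz ≤ fs/2 = 35.4 kHz, appears at 4.8 kHz.

4.8 kHz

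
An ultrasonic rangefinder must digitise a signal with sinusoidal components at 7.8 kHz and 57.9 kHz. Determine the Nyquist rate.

Highest-frequency component: 57.9 kHz.
Nyquist rate = 2 × 57.9 kHz = 115.8 kHz.

115.8 kHz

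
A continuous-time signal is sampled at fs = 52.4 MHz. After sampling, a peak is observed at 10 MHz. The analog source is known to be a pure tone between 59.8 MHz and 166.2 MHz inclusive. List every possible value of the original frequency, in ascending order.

62.4 MHz, 94.8 MHz, 114.8 MHz, 147.2 MHz

Frequencies that alias to 10 MHz are k·fs ± 10 MHz for integer k ≥ 0.
k=0: 10 MHz.
k=1: 42.4 MHz, 62.4 MHz.
k=2: 94.8 MHz, 114.8 MHz.
k=3: 147.2 MHz, 167.2 MHz.
k=4: 199.6 MHz, 219.6 MHz.
Within [59.8 MHz, 166.2 MHz]: 62.4 MHz, 94.8 MHz, 114.8 MHz, 147.2 MHz.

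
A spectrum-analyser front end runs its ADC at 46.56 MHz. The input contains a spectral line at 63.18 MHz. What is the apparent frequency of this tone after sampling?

63.18 MHz mod fs = 16.62 MHz.
16.62 MHz ≤ fs/2 = 23.28 MHz, appears at 16.62 MHz.

16.62 MHz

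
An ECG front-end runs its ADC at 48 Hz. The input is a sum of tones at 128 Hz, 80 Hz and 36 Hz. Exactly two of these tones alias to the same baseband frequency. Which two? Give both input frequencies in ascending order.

80 Hz, 128 Hz

fs/2 = 24 Hz.
128 Hz mod fs = 32 Hz.
32 Hz > fs/2 = 24 Hz, folds to fs − 32 Hz = 16 Hz.
80 Hz mod fs = 32 Hz.
32 Hz > fs/2 = 24 Hz, folds to fs − 32 Hz = 16 Hz.
36 Hz > fs/2 = 24 Hz, folds to fs − 36 Hz = 12 Hz.
80 Hz and 128 Hz both map to 16 Hz.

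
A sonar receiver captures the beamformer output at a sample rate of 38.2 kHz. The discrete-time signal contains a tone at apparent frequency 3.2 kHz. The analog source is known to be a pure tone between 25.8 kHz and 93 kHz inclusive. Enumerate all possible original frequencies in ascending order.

Frequencies that alias to 3.2 kHz are k·fs ± 3.2 kHz for integer k ≥ 0.
k=0: 3.2 kHz.
k=1: 35 kHz, 41.4 kHz.
k=2: 73.2 kHz, 79.6 kHz.
k=3: 111.4 kHz, 117.8 kHz.
Within [25.8 kHz, 93 kHz]: 35 kHz, 41.4 kHz, 73.2 kHz, 79.6 kHz.

35 kHz, 41.4 kHz, 73.2 kHz, 79.6 kHz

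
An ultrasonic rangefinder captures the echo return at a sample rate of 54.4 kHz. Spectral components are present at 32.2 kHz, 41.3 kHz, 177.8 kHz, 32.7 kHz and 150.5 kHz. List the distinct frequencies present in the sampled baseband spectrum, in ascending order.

12.7 kHz, 13.1 kHz, 14.6 kHz, 21.7 kHz, 22.2 kHz

fs/2 = 27.2 kHz.
32.2 kHz > fs/2 = 27.2 kHz, folds to fs − 32.2 kHz = 22.2 kHz.
41.3 kHz > fs/2 = 27.2 kHz, folds to fs − 41.3 kHz = 13.1 kHz.
177.8 kHz mod fs = 14.6 kHz.
14.6 kHz ≤ fs/2 = 27.2 kHz, appears at 14.6 kHz.
32.7 kHz > fs/2 = 27.2 kHz, folds to fs − 32.7 kHz = 21.7 kHz.
150.5 kHz mod fs = 41.7 kHz.
41.7 kHz > fs/2 = 27.2 kHz, folds to fs − 41.7 kHz = 12.7 kHz.
Distinct values: {12.7 kHz, 13.1 kHz, 14.6 kHz, 21.7 kHz, 22.2 kHz}.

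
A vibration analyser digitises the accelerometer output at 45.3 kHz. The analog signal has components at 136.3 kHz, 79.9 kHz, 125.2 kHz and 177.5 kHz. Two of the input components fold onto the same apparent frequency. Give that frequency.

10.7 kHz

fs/2 = 22.65 kHz.
136.3 kHz mod fs = 0.4 kHz.
0.4 kHz ≤ fs/2 = 22.65 kHz, appears at 0.4 kHz.
79.9 kHz mod fs = 34.6 kHz.
34.6 kHz > fs/2 = 22.65 kHz, folds to fs − 34.6 kHz = 10.7 kHz.
125.2 kHz mod fs = 34.6 kHz.
34.6 kHz > fs/2 = 22.65 kHz, folds to fs − 34.6 kHz = 10.7 kHz.
177.5 kHz mod fs = 41.6 kHz.
41.6 kHz > fs/2 = 22.65 kHz, folds to fs − 41.6 kHz = 3.7 kHz.
79.9 kHz and 125.2 kHz both map to 10.7 kHz.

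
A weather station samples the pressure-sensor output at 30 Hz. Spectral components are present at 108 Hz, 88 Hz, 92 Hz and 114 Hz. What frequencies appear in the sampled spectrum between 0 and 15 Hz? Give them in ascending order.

2 Hz, 6 Hz, 12 Hz

fs/2 = 15 Hz.
108 Hz mod fs = 18 Hz.
18 Hz > fs/2 = 15 Hz, folds to fs − 18 Hz = 12 Hz.
88 Hz mod fs = 28 Hz.
28 Hz > fs/2 = 15 Hz, folds to fs − 28 Hz = 2 Hz.
92 Hz mod fs = 2 Hz.
2 Hz ≤ fs/2 = 15 Hz, appears at 2 Hz.
114 Hz mod fs = 24 Hz.
24 Hz > fs/2 = 15 Hz, folds to fs − 24 Hz = 6 Hz.
Distinct values: {2 Hz, 6 Hz, 12 Hz}.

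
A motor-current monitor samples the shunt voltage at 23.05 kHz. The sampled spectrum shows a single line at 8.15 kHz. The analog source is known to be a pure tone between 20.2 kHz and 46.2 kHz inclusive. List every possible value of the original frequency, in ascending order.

31.2 kHz, 37.95 kHz

Frequencies that alias to 8.15 kHz are k·fs ± 8.15 kHz for integer k ≥ 0.
k=0: 8.15 kHz.
k=1: 14.9 kHz, 31.2 kHz.
k=2: 37.95 kHz, 54.25 kHz.
k=3: 61 kHz, 77.3 kHz.
Within [20.2 kHz, 46.2 kHz]: 31.2 kHz, 37.95 kHz.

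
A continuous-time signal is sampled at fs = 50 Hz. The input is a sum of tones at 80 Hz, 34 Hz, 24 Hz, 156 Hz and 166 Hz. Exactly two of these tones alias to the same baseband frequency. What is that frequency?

16 Hz

fs/2 = 25 Hz.
80 Hz mod fs = 30 Hz.
30 Hz > fs/2 = 25 Hz, folds to fs − 30 Hz = 20 Hz.
34 Hz > fs/2 = 25 Hz, folds to fs − 34 Hz = 16 Hz.
24 Hz ≤ fs/2 = 25 Hz, passes unchanged.
156 Hz mod fs = 6 Hz.
6 Hz ≤ fs/2 = 25 Hz, appears at 6 Hz.
166 Hz mod fs = 16 Hz.
16 Hz ≤ fs/2 = 25 Hz, appears at 16 Hz.
34 Hz and 166 Hz both map to 16 Hz.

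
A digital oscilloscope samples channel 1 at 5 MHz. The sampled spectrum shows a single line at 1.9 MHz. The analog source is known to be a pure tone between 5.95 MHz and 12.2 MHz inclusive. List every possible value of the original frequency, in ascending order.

Frequencies that alias to 1.9 MHz are k·fs ± 1.9 MHz for integer k ≥ 0.
k=0: 1.9 MHz.
k=1: 3.1 MHz, 6.9 MHz.
k=2: 8.1 MHz, 11.9 MHz.
k=3: 13.1 MHz, 16.9 MHz.
Within [5.95 MHz, 12.2 MHz]: 6.9 MHz, 8.1 MHz, 11.9 MHz.

6.9 MHz, 8.1 MHz, 11.9 MHz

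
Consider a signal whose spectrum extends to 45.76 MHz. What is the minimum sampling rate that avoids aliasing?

91.52 MHz

Nyquist rate = 2 × 45.76 MHz = 91.52 MHz.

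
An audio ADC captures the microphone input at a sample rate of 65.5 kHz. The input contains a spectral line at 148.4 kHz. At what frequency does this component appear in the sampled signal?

148.4 kHz mod fs = 17.4 kHz.
17.4 kHz ≤ fs/2 = 32.75 kHz, appears at 17.4 kHz.

17.4 kHz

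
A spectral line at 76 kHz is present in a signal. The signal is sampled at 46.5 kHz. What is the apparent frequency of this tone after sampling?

17 kHz

76 kHz mod fs = 29.5 kHz.
29.5 kHz > fs/2 = 23.25 kHz, folds to fs − 29.5 kHz = 17 kHz.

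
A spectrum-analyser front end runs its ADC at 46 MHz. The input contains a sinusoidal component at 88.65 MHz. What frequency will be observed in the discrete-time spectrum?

88.65 MHz mod fs = 42.65 MHz.
42.65 MHz > fs/2 = 23 MHz, folds to fs − 42.65 MHz = 3.35 MHz.

3.35 MHz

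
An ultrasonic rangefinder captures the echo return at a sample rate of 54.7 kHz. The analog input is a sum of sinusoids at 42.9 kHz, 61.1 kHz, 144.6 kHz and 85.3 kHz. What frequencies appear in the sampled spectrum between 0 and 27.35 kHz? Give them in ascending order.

fs/2 = 27.35 kHz.
42.9 kHz > fs/2 = 27.35 kHz, folds to fs − 42.9 kHz = 11.8 kHz.
61.1 kHz mod fs = 6.4 kHz.
6.4 kHz ≤ fs/2 = 27.35 kHz, appears at 6.4 kHz.
144.6 kHz mod fs = 35.2 kHz.
35.2 kHz > fs/2 = 27.35 kHz, folds to fs − 35.2 kHz = 19.5 kHz.
85.3 kHz mod fs = 30.6 kHz.
30.6 kHz > fs/2 = 27.35 kHz, folds to fs − 30.6 kHz = 24.1 kHz.
Distinct values: {6.4 kHz, 11.8 kHz, 19.5 kHz, 24.1 kHz}.

6.4 kHz, 11.8 kHz, 19.5 kHz, 24.1 kHz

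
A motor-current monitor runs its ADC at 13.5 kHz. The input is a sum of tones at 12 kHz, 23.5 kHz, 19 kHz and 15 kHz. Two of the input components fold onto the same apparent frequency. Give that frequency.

fs/2 = 6.75 kHz.
12 kHz > fs/2 = 6.75 kHz, folds to fs − 12 kHz = 1.5 kHz.
23.5 kHz mod fs = 10 kHz.
10 kHz > fs/2 = 6.75 kHz, folds to fs − 10 kHz = 3.5 kHz.
19 kHz mod fs = 5.5 kHz.
5.5 kHz ≤ fs/2 = 6.75 kHz, appears at 5.5 kHz.
15 kHz mod fs = 1.5 kHz.
1.5 kHz ≤ fs/2 = 6.75 kHz, appears at 1.5 kHz.
12 kHz and 15 kHz both map to 1.5 kHz.

1.5 kHz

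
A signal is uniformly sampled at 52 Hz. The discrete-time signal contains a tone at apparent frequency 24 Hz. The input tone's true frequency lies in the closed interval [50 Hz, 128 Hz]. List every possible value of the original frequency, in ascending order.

76 Hz, 80 Hz, 128 Hz

Frequencies that alias to 24 Hz are k·fs ± 24 Hz for integer k ≥ 0.
k=0: 24 Hz.
k=1: 28 Hz, 76 Hz.
k=2: 80 Hz, 128 Hz.
k=3: 132 Hz, 180 Hz.
Within [50 Hz, 128 Hz]: 76 Hz, 80 Hz, 128 Hz.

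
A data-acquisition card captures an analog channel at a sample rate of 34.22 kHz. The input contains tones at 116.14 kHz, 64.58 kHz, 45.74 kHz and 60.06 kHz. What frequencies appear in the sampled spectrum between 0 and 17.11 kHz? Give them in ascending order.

fs/2 = 17.11 kHz.
116.14 kHz mod fs = 13.48 kHz.
13.48 kHz ≤ fs/2 = 17.11 kHz, appears at 13.48 kHz.
64.58 kHz mod fs = 30.36 kHz.
30.36 kHz > fs/2 = 17.11 kHz, folds to fs − 30.36 kHz = 3.86 kHz.
45.74 kHz mod fs = 11.52 kHz.
11.52 kHz ≤ fs/2 = 17.11 kHz, appears at 11.52 kHz.
60.06 kHz mod fs = 25.84 kHz.
25.84 kHz > fs/2 = 17.11 kHz, folds to fs − 25.84 kHz = 8.38 kHz.
Distinct values: {3.86 kHz, 8.38 kHz, 11.52 kHz, 13.48 kHz}.

3.86 kHz, 8.38 kHz, 11.52 kHz, 13.48 kHz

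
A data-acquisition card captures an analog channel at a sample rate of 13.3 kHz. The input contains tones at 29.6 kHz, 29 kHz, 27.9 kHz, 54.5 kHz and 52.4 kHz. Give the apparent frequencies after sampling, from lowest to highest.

0.8 kHz, 1.3 kHz, 2.4 kHz, 3 kHz

fs/2 = 6.65 kHz.
29.6 kHz mod fs = 3 kHz.
3 kHz ≤ fs/2 = 6.65 kHz, appears at 3 kHz.
29 kHz mod fs = 2.4 kHz.
2.4 kHz ≤ fs/2 = 6.65 kHz, appears at 2.4 kHz.
27.9 kHz mod fs = 1.3 kHz.
1.3 kHz ≤ fs/2 = 6.65 kHz, appears at 1.3 kHz.
54.5 kHz mod fs = 1.3 kHz.
1.3 kHz ≤ fs/2 = 6.65 kHz, appears at 1.3 kHz.
52.4 kHz mod fs = 12.5 kHz.
12.5 kHz > fs/2 = 6.65 kHz, folds to fs − 12.5 kHz = 0.8 kHz.
Distinct values: {0.8 kHz, 1.3 kHz, 2.4 kHz, 3 kHz}.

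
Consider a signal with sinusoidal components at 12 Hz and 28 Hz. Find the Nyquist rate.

56 Hz

Highest-frequency component: 28 Hz.
Nyquist rate = 2 × 28 Hz = 56 Hz.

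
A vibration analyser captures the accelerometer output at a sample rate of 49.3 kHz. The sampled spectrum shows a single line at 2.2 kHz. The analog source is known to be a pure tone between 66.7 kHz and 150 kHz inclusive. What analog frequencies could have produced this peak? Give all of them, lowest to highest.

96.4 kHz, 100.8 kHz, 145.7 kHz

Frequencies that alias to 2.2 kHz are k·fs ± 2.2 kHz for integer k ≥ 0.
k=0: 2.2 kHz.
k=1: 47.1 kHz, 51.5 kHz.
k=2: 96.4 kHz, 100.8 kHz.
k=3: 145.7 kHz, 150.1 kHz.
k=4: 195 kHz, 199.4 kHz.
Within [66.7 kHz, 150 kHz]: 96.4 kHz, 100.8 kHz, 145.7 kHz.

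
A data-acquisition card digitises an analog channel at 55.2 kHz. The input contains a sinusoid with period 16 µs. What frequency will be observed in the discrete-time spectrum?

7.3 kHz

T = 16 µs → f = 1/T = 62.5 kHz.
62.5 kHz mod fs = 7.3 kHz.
7.3 kHz ≤ fs/2 = 27.6 kHz, appears at 7.3 kHz.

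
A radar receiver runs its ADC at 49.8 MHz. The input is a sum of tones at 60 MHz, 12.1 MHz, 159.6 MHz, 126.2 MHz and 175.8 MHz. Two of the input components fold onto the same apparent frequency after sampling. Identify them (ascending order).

60 MHz, 159.6 MHz

fs/2 = 24.9 MHz.
60 MHz mod fs = 10.2 MHz.
10.2 MHz ≤ fs/2 = 24.9 MHz, appears at 10.2 MHz.
12.1 MHz ≤ fs/2 = 24.9 MHz, passes unchanged.
159.6 MHz mod fs = 10.2 MHz.
10.2 MHz ≤ fs/2 = 24.9 MHz, appears at 10.2 MHz.
126.2 MHz mod fs = 26.6 MHz.
26.6 MHz > fs/2 = 24.9 MHz, folds to fs − 26.6 MHz = 23.2 MHz.
175.8 MHz mod fs = 26.4 MHz.
26.4 MHz > fs/2 = 24.9 MHz, folds to fs − 26.4 MHz = 23.4 MHz.
60 MHz and 159.6 MHz both map to 10.2 MHz.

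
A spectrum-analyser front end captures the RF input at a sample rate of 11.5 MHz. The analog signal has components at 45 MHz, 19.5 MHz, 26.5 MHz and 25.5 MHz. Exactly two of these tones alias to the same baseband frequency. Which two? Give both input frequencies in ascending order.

19.5 MHz, 26.5 MHz

fs/2 = 5.75 MHz.
45 MHz mod fs = 10.5 MHz.
10.5 MHz > fs/2 = 5.75 MHz, folds to fs − 10.5 MHz = 1 MHz.
19.5 MHz mod fs = 8 MHz.
8 MHz > fs/2 = 5.75 MHz, folds to fs − 8 MHz = 3.5 MHz.
26.5 MHz mod fs = 3.5 MHz.
3.5 MHz ≤ fs/2 = 5.75 MHz, appears at 3.5 MHz.
25.5 MHz mod fs = 2.5 MHz.
2.5 MHz ≤ fs/2 = 5.75 MHz, appears at 2.5 MHz.
19.5 MHz and 26.5 MHz both map to 3.5 MHz.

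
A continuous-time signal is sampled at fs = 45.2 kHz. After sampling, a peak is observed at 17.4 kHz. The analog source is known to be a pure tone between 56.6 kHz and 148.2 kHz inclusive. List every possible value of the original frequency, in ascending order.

Frequencies that alias to 17.4 kHz are k·fs ± 17.4 kHz for integer k ≥ 0.
k=0: 17.4 kHz.
k=1: 27.8 kHz, 62.6 kHz.
k=2: 73 kHz, 107.8 kHz.
k=3: 118.2 kHz, 153 kHz.
k=4: 163.4 kHz, 198.2 kHz.
Within [56.6 kHz, 148.2 kHz]: 62.6 kHz, 73 kHz, 107.8 kHz, 118.2 kHz.

62.6 kHz, 73 kHz, 107.8 kHz, 118.2 kHz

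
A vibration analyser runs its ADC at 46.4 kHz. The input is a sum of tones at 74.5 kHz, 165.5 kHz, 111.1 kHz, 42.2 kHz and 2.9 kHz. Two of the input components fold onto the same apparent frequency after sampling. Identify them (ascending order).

74.5 kHz, 111.1 kHz

fs/2 = 23.2 kHz.
74.5 kHz mod fs = 28.1 kHz.
28.1 kHz > fs/2 = 23.2 kHz, folds to fs − 28.1 kHz = 18.3 kHz.
165.5 kHz mod fs = 26.3 kHz.
26.3 kHz > fs/2 = 23.2 kHz, folds to fs − 26.3 kHz = 20.1 kHz.
111.1 kHz mod fs = 18.3 kHz.
18.3 kHz ≤ fs/2 = 23.2 kHz, appears at 18.3 kHz.
42.2 kHz > fs/2 = 23.2 kHz, folds to fs − 42.2 kHz = 4.2 kHz.
2.9 kHz ≤ fs/2 = 23.2 kHz, passes unchanged.
74.5 kHz and 111.1 kHz both map to 18.3 kHz.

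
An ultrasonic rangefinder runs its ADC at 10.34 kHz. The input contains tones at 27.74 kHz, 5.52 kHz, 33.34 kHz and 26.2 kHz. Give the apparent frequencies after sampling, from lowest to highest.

2.32 kHz, 3.28 kHz, 4.82 kHz

fs/2 = 5.17 kHz.
27.74 kHz mod fs = 7.06 kHz.
7.06 kHz > fs/2 = 5.17 kHz, folds to fs − 7.06 kHz = 3.28 kHz.
5.52 kHz > fs/2 = 5.17 kHz, folds to fs − 5.52 kHz = 4.82 kHz.
33.34 kHz mod fs = 2.32 kHz.
2.32 kHz ≤ fs/2 = 5.17 kHz, appears at 2.32 kHz.
26.2 kHz mod fs = 5.52 kHz.
5.52 kHz > fs/2 = 5.17 kHz, folds to fs − 5.52 kHz = 4.82 kHz.
Distinct values: {2.32 kHz, 3.28 kHz, 4.82 kHz}.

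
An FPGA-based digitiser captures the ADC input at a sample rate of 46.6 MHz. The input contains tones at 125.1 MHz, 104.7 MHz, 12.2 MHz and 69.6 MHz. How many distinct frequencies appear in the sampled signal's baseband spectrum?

fs/2 = 23.3 MHz.
125.1 MHz mod fs = 31.9 MHz.
31.9 MHz > fs/2 = 23.3 MHz, folds to fs − 31.9 MHz = 14.7 MHz.
104.7 MHz mod fs = 11.5 MHz.
11.5 MHz ≤ fs/2 = 23.3 MHz, appears at 11.5 MHz.
12.2 MHz ≤ fs/2 = 23.3 MHz, passes unchanged.
69.6 MHz mod fs = 23 MHz.
23 MHz ≤ fs/2 = 23.3 MHz, appears at 23 MHz.
Distinct values: {11.5 MHz, 12.2 MHz, 14.7 MHz, 23 MHz} → 4.

4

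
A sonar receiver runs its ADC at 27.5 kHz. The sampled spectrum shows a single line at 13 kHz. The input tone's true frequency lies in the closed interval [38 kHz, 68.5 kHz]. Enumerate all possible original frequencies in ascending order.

Frequencies that alias to 13 kHz are k·fs ± 13 kHz for integer k ≥ 0.
k=0: 13 kHz.
k=1: 14.5 kHz, 40.5 kHz.
k=2: 42 kHz, 68 kHz.
k=3: 69.5 kHz, 95.5 kHz.
Within [38 kHz, 68.5 kHz]: 40.5 kHz, 42 kHz, 68 kHz.

40.5 kHz, 42 kHz, 68 kHz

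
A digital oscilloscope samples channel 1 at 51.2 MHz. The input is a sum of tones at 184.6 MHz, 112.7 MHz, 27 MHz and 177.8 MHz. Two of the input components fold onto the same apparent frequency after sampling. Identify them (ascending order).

fs/2 = 25.6 MHz.
184.6 MHz mod fs = 31 MHz.
31 MHz > fs/2 = 25.6 MHz, folds to fs − 31 MHz = 20.2 MHz.
112.7 MHz mod fs = 10.3 MHz.
10.3 MHz ≤ fs/2 = 25.6 MHz, appears at 10.3 MHz.
27 MHz > fs/2 = 25.6 MHz, folds to fs − 27 MHz = 24.2 MHz.
177.8 MHz mod fs = 24.2 MHz.
24.2 MHz ≤ fs/2 = 25.6 MHz, appears at 24.2 MHz.
27 MHz and 177.8 MHz both map to 24.2 MHz.

27 MHz, 177.8 MHz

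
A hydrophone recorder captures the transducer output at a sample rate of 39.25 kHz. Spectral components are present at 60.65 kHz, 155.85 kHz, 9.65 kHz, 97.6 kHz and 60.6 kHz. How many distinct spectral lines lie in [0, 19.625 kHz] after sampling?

fs/2 = 19.625 kHz.
60.65 kHz mod fs = 21.4 kHz.
21.4 kHz > fs/2 = 19.625 kHz, folds to fs − 21.4 kHz = 17.85 kHz.
155.85 kHz mod fs = 38.1 kHz.
38.1 kHz > fs/2 = 19.625 kHz, folds to fs − 38.1 kHz = 1.15 kHz.
9.65 kHz ≤ fs/2 = 19.625 kHz, passes unchanged.
97.6 kHz mod fs = 19.1 kHz.
19.1 kHz ≤ fs/2 = 19.625 kHz, appears at 19.1 kHz.
60.6 kHz mod fs = 21.35 kHz.
21.35 kHz > fs/2 = 19.625 kHz, folds to fs − 21.35 kHz = 17.9 kHz.
Distinct values: {1.15 kHz, 9.65 kHz, 17.85 kHz, 17.9 kHz, 19.1 kHz} → 5.

5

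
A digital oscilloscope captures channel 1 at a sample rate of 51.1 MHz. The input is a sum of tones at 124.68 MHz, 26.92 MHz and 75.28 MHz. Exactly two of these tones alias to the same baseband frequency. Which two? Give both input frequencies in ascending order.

26.92 MHz, 75.28 MHz

fs/2 = 25.55 MHz.
124.68 MHz mod fs = 22.48 MHz.
22.48 MHz ≤ fs/2 = 25.55 MHz, appears at 22.48 MHz.
26.92 MHz > fs/2 = 25.55 MHz, folds to fs − 26.92 MHz = 24.18 MHz.
75.28 MHz mod fs = 24.18 MHz.
24.18 MHz ≤ fs/2 = 25.55 MHz, appears at 24.18 MHz.
26.92 MHz and 75.28 MHz both map to 24.18 MHz.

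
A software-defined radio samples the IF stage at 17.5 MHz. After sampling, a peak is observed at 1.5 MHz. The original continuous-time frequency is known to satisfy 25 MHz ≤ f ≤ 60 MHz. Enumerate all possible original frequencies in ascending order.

Frequencies that alias to 1.5 MHz are k·fs ± 1.5 MHz for integer k ≥ 0.
k=0: 1.5 MHz.
k=1: 16 MHz, 19 MHz.
k=2: 33.5 MHz, 36.5 MHz.
k=3: 51 MHz, 54 MHz.
k=4: 68.5 MHz, 71.5 MHz.
Within [25 MHz, 60 MHz]: 33.5 MHz, 36.5 MHz, 51 MHz, 54 MHz.

33.5 MHz, 36.5 MHz, 51 MHz, 54 MHz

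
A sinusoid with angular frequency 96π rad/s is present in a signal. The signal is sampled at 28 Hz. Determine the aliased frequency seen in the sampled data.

ω = 96π rad/s → f = ω/(2π) = 48 Hz.
48 Hz mod fs = 20 Hz.
20 Hz > fs/2 = 14 Hz, folds to fs − 20 Hz = 8 Hz.

8 Hz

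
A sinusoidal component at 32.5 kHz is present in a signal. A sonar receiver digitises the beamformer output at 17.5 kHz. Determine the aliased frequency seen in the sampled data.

2.5 kHz

32.5 kHz mod fs = 15 kHz.
15 kHz > fs/2 = 8.75 kHz, folds to fs − 15 kHz = 2.5 kHz.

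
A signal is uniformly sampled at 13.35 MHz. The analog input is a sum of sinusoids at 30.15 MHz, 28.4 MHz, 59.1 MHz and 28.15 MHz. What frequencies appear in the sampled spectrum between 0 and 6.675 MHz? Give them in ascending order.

fs/2 = 6.675 MHz.
30.15 MHz mod fs = 3.45 MHz.
3.45 MHz ≤ fs/2 = 6.675 MHz, appears at 3.45 MHz.
28.4 MHz mod fs = 1.7 MHz.
1.7 MHz ≤ fs/2 = 6.675 MHz, appears at 1.7 MHz.
59.1 MHz mod fs = 5.7 MHz.
5.7 MHz ≤ fs/2 = 6.675 MHz, appears at 5.7 MHz.
28.15 MHz mod fs = 1.45 MHz.
1.45 MHz ≤ fs/2 = 6.675 MHz, appears at 1.45 MHz.
Distinct values: {1.45 MHz, 1.7 MHz, 3.45 MHz, 5.7 MHz}.

1.45 MHz, 1.7 MHz, 3.45 MHz, 5.7 MHz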